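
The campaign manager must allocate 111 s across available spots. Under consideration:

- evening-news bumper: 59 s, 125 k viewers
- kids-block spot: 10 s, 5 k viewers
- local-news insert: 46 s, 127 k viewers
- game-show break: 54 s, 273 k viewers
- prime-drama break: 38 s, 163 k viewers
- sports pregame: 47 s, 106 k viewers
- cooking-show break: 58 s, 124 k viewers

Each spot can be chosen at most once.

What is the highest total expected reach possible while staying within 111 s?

441

Ranking by ratio (expected reach/s): game-show break 5.06, prime-drama break 4.29, local-news insert 2.76.
Best packing: kids-block spot + game-show break + prime-drama break — 102 s, 441 total.
The closest alternative, game-show break + prime-drama break, reaches only 436.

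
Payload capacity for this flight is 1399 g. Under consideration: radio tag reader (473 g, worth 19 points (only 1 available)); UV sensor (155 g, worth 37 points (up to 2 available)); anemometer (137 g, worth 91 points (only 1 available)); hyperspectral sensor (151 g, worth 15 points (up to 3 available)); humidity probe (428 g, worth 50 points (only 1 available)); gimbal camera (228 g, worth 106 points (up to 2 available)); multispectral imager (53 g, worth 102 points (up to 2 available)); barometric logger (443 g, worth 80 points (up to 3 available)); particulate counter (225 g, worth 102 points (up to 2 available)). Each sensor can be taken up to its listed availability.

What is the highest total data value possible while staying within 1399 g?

748

UV sensor + anemometer + 2×gimbal camera + 2×multispectral imager + 2×particulate counter uses 1304 of the 1399 g and totals 748.
No other feasible combination exceeds 748.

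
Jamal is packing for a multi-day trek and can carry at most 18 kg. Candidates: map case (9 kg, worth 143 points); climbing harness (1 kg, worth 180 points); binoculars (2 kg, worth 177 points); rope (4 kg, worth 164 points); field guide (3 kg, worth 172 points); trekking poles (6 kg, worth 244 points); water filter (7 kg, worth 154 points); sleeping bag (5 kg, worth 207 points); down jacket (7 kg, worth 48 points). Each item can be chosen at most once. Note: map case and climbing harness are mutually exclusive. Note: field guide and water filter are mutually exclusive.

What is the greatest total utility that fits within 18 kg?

By utility per kg: climbing harness 180.00, binoculars 88.50, field guide 57.33, sleeping bag 41.40 lead.
Filling by ratio: climbing harness + binoculars + rope + field guide + sleeping bag for 900, with 3 kg left unused.
The 4 kg tied up in rope is better spent on trekking poles — total rises to 980 (17 kg).
Next best is climbing harness + binoculars + rope + trekking poles + sleeping bag at 972 (18 kg) — short by 8.

980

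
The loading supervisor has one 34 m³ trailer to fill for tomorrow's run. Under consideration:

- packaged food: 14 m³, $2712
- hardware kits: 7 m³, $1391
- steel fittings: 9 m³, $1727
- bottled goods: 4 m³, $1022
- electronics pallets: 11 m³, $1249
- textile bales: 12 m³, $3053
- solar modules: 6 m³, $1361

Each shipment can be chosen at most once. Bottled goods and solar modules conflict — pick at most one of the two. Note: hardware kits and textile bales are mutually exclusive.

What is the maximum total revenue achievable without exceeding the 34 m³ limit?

Taking packaged food + textile bales + solar modules: 32 m³ used, 7126 in revenue.

7126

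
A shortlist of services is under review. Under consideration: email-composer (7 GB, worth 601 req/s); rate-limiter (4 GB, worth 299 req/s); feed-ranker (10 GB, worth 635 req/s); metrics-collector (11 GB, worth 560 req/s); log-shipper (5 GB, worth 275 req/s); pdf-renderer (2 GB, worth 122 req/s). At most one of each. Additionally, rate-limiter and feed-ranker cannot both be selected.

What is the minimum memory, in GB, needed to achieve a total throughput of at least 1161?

Need the lightest bundle worth ≥ 1161.
Taking email-composer + rate-limiter + log-shipper gives 1175 (≥ 1161) for 16 GB.
Below 16 GB the best achievable stays under 1161.

16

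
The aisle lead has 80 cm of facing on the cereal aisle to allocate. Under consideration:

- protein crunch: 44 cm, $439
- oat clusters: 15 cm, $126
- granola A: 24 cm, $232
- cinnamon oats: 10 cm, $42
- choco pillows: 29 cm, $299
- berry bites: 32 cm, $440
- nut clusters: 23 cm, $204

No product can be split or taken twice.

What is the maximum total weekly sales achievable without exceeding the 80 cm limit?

Filling by ratio: oat clusters + choco pillows + berry bites for 865, with 4 cm left unused.
Replace oat clusters and choco pillows with protein crunch: the trade gains 14 net, giving 879 at 76 cm.
Runner-up granola A + berry bites + nut clusters tops out at 876.

879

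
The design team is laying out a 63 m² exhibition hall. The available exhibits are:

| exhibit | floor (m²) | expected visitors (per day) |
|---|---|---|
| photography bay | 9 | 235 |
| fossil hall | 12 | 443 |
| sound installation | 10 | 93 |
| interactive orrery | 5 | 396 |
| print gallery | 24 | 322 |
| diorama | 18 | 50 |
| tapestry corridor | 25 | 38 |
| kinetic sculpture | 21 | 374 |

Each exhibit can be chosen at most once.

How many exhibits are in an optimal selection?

5

Best achievable expected visitors is 1541.
For example photography bay + fossil hall + sound installation + interactive orrery + kinetic sculpture achieves it, using 57 m².
All optima have 5 exhibits.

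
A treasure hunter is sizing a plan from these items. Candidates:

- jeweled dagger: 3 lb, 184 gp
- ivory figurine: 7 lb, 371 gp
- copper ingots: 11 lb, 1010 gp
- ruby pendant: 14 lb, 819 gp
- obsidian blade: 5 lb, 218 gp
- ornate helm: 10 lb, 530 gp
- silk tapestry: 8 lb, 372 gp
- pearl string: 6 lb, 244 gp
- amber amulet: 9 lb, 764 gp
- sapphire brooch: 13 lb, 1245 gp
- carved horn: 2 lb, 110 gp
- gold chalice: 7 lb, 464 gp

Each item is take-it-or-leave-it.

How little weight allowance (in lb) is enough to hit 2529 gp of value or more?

29

Need the lightest bundle worth ≥ 2529.
jeweled dagger + copper ingots + sapphire brooch + carved horn: 2549 value at 29 lb.
Below 29 lb the best achievable stays under 2529.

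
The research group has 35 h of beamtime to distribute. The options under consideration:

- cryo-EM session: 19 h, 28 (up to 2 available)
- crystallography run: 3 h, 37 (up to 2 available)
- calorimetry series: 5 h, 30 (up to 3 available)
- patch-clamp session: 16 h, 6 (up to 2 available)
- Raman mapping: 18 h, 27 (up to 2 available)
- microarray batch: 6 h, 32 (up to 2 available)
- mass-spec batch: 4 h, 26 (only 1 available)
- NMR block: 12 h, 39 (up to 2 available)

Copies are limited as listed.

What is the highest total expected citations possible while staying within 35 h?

228

Greedy by ratio would take 2×crystallography run + 3×calorimetry series + microarray batch + mass-spec batch: 31 h used, total 222.
Dropping mass-spec batch frees 4 h; slotting in microarray batch (6 h) lifts the total to 228 at 33 h.
That's the maximum — no swap from here does better than 228.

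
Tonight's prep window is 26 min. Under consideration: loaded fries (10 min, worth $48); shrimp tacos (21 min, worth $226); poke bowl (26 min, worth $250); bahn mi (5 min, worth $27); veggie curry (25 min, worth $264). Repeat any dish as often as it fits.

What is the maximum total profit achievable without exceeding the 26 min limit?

By profit per min: shrimp tacos 10.76, veggie curry 10.56, poke bowl 9.62 lead.
Greedy by ratio would take shrimp tacos + bahn mi: 26 min used, total 253.
Replace shrimp tacos and bahn mi with veggie curry: the trade gains 11 net, giving 264 at 25 min.
No other feasible combination exceeds 264.

264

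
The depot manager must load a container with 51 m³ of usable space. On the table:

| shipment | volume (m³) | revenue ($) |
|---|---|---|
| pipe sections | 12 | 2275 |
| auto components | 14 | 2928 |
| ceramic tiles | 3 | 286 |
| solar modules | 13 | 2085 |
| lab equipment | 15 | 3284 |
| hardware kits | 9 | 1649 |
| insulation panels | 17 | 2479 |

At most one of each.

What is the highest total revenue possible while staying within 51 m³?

10136

Density check — lab equipment 218.93, auto components 209.14, pipe sections 189.58, hardware kits 183.22 are the best per m³.
Taking pipe sections + auto components + lab equipment + hardware kits: 50 m³ used, 10136 in revenue.
Runner-up auto components + solar modules + lab equipment + hardware kits tops out at 9946.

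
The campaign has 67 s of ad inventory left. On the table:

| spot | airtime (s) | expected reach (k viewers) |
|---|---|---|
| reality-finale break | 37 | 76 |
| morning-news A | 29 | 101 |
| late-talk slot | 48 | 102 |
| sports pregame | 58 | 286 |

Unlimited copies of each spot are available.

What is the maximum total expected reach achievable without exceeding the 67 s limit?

286

Best packing: sports pregame — 58 s, 286 total.
Every other selection either busts 67 s or fails to beat 286.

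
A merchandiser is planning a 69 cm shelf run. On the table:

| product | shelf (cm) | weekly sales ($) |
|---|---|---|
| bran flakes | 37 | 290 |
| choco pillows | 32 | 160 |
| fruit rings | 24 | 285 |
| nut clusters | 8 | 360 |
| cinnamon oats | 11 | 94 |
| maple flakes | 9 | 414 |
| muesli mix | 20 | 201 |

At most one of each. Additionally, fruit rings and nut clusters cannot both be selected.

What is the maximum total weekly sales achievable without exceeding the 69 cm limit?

1158

Best packing: bran flakes + nut clusters + cinnamon oats + maple flakes — 65 cm, 1158 total.
Next best is choco pillows + nut clusters + maple flakes + muesli mix at 1135 (69 cm) — short by 23.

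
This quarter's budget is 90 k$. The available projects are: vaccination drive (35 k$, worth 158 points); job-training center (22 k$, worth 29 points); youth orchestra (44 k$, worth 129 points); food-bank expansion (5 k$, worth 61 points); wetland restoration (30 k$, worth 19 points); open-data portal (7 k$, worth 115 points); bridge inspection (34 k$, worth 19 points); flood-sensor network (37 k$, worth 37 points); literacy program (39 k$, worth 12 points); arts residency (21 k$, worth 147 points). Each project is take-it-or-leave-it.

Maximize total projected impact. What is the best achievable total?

510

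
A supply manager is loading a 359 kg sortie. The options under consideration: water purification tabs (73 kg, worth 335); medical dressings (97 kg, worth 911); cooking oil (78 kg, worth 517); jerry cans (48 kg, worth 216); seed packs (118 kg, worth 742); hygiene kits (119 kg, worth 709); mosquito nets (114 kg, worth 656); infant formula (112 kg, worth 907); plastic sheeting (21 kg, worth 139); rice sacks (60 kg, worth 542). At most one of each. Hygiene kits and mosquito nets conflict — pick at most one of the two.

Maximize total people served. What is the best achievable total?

2877

Medical dressings + cooking oil + infant formula + rice sacks uses 347 of the 359 kg and totals 2877.
The closest alternative, medical dressings + jerry cans + infant formula + plastic sheeting + rice sacks, reaches only 2715.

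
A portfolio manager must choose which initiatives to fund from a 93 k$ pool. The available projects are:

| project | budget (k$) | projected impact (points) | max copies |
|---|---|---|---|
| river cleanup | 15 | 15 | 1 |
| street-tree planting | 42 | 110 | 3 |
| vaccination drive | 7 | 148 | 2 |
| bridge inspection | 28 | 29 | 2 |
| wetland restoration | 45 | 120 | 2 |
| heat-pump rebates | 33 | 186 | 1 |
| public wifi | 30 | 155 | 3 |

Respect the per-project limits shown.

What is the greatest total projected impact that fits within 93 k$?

652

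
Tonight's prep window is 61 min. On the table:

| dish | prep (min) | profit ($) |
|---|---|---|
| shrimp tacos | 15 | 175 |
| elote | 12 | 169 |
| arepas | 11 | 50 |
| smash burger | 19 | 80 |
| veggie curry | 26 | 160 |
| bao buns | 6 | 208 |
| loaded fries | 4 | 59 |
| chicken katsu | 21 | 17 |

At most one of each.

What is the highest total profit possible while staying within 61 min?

712

A density-first pass picks shrimp tacos + elote + arepas + bao buns + loaded fries — 661 at 48 min.
Replace arepas and loaded fries with veggie curry: the trade gains 51 net, giving 712 at 59 min.
Nothing else within 61 min beats 712.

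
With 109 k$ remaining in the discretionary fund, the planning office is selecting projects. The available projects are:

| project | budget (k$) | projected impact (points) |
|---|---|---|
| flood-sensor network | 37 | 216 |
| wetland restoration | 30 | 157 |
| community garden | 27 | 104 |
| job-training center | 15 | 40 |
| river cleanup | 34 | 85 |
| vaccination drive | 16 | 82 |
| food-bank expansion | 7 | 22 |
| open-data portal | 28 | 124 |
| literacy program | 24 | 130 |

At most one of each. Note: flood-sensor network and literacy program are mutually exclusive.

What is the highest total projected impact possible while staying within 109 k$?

526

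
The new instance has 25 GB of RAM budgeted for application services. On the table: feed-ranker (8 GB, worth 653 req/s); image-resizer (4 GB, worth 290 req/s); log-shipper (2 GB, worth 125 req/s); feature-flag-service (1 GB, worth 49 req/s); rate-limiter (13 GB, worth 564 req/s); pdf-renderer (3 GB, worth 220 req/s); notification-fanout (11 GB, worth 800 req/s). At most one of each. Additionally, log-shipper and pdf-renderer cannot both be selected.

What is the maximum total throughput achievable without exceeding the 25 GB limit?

Feed-ranker + image-resizer + log-shipper + notification-fanout uses 25 of the 25 GB and totals 1868.
That's the maximum — no feasible swap from here does better than 1868.

1868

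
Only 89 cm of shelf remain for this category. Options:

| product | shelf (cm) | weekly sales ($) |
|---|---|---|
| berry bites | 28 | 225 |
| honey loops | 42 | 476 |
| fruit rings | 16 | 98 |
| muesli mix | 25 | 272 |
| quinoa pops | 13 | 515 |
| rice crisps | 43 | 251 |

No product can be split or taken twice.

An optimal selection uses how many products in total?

The maximum weekly sales within 89 cm is 1263.
For example honey loops + muesli mix + quinoa pops achieves it, using 80 cm.
All optima have 3 products.

3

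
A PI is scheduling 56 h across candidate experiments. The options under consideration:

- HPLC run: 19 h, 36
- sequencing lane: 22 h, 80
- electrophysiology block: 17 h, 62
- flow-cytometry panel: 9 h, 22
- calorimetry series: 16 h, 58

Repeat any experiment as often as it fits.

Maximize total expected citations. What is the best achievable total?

204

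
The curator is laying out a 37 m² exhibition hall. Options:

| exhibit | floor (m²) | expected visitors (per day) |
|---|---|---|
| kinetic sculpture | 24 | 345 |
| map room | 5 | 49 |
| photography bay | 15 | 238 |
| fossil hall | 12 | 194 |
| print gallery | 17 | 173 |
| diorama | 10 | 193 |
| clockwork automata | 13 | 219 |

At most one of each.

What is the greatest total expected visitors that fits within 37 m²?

Ranking by ratio (expected visitors/m²): diorama 19.30, clockwork automata 16.85, fossil hall 16.17, photography bay 15.87.
A density-first pass picks fossil hall + diorama + clockwork automata — 606 at 35 m².
Dropping clockwork automata frees 13 m²; slotting in photography bay (15 m²) lifts the total to 625 at 37 m².
Runner-up fossil hall + diorama + clockwork automata tops out at 606.

625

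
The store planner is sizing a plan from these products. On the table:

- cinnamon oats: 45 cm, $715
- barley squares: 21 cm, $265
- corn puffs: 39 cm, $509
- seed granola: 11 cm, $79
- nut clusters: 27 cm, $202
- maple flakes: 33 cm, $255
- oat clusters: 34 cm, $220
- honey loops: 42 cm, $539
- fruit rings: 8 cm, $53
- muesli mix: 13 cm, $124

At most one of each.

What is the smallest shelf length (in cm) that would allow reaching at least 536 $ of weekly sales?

Need the lightest bundle worth ≥ 536.
honey loops reaches 539 using 42 cm.
Any bundle with less than 42 cm falls short of 536.

42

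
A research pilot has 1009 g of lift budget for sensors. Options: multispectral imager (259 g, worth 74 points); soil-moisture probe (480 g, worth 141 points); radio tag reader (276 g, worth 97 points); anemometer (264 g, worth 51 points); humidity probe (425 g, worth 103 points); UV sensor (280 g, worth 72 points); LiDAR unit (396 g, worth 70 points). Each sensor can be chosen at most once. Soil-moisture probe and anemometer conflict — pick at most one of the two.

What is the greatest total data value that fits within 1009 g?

A density-first pass picks soil-moisture probe + radio tag reader — 238 at 756 g.
Replace soil-moisture probe with multispectral imager + humidity probe: the trade gains 36 net, giving 274 at 960 g.
The spare 49 g is too small for any remaining sensor, and no feasible exchange beats 274.

274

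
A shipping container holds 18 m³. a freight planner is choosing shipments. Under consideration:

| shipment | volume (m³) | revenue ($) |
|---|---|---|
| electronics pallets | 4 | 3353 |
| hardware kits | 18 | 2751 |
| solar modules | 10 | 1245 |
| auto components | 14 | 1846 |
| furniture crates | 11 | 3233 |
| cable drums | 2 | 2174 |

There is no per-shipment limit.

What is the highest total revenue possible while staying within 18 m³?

19566

Best packing: 9×cable drums — 18 m³, 19566 total.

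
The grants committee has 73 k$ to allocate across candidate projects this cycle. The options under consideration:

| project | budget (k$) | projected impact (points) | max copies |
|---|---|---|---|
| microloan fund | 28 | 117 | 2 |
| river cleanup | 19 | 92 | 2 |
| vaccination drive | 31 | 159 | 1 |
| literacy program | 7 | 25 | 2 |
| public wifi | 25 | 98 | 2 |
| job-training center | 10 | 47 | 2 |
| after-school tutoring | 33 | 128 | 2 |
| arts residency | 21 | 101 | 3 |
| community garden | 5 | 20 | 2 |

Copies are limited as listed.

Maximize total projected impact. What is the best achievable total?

The ratio heuristic lands on 2×river cleanup + vaccination drive (343) but leaves 4 k$ idle.
Dropping 2×river cleanup frees 38 k$; slotting in 2×arts residency (42 k$) lifts the total to 361 at 73 k$.
No other feasible combination exceeds 361.

361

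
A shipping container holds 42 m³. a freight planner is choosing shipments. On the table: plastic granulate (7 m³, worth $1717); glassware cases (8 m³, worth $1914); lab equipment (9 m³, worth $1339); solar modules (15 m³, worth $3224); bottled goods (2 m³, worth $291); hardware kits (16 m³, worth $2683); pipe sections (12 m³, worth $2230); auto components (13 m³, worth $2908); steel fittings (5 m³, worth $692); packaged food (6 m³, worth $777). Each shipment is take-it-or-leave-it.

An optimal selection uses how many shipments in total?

4

Optimal total is 9085.
One optimal bundle: plastic granulate + glassware cases + solar modules + pipe sections (42 m³).
All optima have 4 shipments.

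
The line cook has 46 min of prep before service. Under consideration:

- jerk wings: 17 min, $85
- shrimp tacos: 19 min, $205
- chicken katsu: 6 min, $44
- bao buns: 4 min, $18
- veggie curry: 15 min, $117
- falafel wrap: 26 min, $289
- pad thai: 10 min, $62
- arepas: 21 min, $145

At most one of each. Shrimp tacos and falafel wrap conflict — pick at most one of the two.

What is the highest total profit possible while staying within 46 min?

By profit per min: falafel wrap 11.12, shrimp tacos 10.79, veggie curry 7.80 lead.
Taking bao buns + veggie curry + falafel wrap: 45 min used, 424 in profit.

424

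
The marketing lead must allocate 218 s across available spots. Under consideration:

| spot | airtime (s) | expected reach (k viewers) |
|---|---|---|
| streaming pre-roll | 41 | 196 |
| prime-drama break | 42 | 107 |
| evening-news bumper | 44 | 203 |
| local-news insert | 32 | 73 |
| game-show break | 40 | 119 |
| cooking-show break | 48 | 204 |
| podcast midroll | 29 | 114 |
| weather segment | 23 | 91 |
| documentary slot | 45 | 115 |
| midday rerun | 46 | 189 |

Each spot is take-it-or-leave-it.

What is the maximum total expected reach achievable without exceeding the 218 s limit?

906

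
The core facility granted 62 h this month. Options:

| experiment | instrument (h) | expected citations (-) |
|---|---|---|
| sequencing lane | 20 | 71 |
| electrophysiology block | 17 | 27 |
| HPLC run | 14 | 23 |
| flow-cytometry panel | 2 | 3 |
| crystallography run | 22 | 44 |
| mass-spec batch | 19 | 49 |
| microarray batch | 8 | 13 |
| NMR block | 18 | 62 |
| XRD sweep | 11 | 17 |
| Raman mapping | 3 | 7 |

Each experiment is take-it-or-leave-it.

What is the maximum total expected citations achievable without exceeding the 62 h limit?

192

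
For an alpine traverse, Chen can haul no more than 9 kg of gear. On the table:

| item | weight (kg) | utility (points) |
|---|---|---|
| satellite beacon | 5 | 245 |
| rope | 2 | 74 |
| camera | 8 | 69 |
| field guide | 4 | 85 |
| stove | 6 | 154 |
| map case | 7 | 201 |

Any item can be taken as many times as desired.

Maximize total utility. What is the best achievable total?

393

Satellite beacon + 2×rope uses 9 of the 9 kg and totals 393.
Every other selection either busts 9 kg or fails to beat 393.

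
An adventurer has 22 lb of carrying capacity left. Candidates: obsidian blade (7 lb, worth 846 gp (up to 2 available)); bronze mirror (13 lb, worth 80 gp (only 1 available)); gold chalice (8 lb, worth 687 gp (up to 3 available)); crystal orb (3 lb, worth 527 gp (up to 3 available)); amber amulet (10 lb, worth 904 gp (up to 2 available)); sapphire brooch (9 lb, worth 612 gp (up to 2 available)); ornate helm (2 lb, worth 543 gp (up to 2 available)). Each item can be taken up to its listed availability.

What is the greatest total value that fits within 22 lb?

3513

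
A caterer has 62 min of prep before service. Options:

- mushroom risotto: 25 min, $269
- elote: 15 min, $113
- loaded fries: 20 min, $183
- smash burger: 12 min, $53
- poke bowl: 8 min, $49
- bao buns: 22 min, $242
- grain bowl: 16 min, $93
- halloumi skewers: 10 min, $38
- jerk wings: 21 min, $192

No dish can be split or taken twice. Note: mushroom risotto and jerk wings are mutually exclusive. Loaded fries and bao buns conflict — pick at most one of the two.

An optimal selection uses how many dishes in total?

3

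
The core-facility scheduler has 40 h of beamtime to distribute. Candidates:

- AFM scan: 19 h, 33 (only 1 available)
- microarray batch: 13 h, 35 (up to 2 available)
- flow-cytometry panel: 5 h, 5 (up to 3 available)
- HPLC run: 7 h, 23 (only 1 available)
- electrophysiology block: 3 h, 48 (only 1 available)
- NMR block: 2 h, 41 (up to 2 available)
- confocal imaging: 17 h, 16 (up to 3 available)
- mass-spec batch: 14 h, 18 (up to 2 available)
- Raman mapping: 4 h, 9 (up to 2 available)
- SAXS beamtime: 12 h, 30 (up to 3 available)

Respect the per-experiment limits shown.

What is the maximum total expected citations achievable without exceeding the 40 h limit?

Best packing: 2×microarray batch + HPLC run + electrophysiology block + 2×NMR block — 40 h, 223 total.
Every other selection either busts 40 h or exceeds an availability limit or fails to beat 223.

223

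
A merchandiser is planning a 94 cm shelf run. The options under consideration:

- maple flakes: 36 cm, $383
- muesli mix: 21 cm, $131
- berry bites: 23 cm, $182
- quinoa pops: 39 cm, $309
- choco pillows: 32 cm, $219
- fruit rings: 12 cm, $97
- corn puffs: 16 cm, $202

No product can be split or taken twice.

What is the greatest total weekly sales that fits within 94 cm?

Taking the top-ratio products first gives maple flakes + berry bites + fruit rings + corn puffs for 864 (87 cm).
The 35 cm tied up in berry bites and fruit rings is better spent on quinoa pops — total rises to 894 (91 cm).
Nothing else within 94 cm beats 894.

894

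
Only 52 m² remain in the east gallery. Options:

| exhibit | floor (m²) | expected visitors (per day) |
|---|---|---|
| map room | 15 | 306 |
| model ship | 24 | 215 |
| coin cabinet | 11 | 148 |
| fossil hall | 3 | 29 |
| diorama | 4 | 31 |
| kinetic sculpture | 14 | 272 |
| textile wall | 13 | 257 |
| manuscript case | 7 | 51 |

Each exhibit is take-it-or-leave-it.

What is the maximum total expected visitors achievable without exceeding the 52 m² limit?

Filling by ratio: map room + fossil hall + diorama + kinetic sculpture + textile wall for 895, with 3 m² left unused.
Dropping diorama frees 4 m²; slotting in manuscript case (7 m²) lifts the total to 915 at 52 m².
Next best is map room + fossil hall + diorama + kinetic sculpture + textile wall at 895 (49 m²) — short by 20.

915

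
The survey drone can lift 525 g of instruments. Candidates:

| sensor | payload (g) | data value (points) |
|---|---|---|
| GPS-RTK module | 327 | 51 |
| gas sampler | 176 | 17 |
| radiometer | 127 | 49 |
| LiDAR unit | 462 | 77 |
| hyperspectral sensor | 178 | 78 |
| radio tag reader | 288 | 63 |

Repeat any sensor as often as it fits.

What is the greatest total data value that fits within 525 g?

205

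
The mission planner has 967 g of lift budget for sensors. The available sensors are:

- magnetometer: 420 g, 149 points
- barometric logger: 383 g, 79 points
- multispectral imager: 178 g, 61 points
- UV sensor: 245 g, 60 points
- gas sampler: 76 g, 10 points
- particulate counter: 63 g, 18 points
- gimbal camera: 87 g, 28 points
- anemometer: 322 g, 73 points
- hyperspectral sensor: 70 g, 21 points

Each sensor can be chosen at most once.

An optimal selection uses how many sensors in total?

Best achievable data value is 298.
For example magnetometer + multispectral imager + UV sensor + gimbal camera achieves it, using 930 g.
Any selection reaching 298 contains exactly 4 sensors.

4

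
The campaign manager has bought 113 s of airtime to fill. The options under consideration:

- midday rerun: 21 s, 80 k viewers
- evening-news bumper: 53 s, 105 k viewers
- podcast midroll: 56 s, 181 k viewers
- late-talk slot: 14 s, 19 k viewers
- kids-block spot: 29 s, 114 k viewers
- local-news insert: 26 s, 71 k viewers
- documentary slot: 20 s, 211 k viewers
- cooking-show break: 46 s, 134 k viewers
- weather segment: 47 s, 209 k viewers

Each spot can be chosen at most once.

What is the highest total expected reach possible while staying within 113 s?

Greedy by ratio would take late-talk slot + kids-block spot + documentary slot + weather segment: 110 s used, total 553.
The 43 s tied up in late-talk slot and kids-block spot is better spent on cooking-show break — total rises to 554 (113 s).

554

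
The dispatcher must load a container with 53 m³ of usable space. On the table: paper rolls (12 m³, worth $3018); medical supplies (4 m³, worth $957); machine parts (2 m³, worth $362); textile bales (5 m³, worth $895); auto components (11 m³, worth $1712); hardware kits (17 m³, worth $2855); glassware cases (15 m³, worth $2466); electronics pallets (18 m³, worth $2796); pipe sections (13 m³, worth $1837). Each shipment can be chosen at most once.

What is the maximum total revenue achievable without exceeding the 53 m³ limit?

10191

Greedy by ratio would take paper rolls + medical supplies + machine parts + textile bales + auto components + hardware kits: 51 m³ used, total 9799.
Replace machine parts and auto components with glassware cases: the trade gains 392 net, giving 10191 at 53 m³.
Every other selection either busts 53 m³ or fails to beat 10191.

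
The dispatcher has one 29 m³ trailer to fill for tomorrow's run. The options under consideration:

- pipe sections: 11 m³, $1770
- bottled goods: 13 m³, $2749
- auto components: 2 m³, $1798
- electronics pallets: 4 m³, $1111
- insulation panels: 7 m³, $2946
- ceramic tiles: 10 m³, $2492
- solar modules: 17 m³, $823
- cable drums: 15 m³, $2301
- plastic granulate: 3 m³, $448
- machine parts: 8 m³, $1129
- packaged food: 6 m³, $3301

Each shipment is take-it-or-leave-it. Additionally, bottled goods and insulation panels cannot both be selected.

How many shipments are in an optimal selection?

5

Optimal total is 11648.
auto components + electronics pallets + insulation panels + ceramic tiles + packaged food hits 11648 at 29 m³.
Every optimal selection uses 5 shipments.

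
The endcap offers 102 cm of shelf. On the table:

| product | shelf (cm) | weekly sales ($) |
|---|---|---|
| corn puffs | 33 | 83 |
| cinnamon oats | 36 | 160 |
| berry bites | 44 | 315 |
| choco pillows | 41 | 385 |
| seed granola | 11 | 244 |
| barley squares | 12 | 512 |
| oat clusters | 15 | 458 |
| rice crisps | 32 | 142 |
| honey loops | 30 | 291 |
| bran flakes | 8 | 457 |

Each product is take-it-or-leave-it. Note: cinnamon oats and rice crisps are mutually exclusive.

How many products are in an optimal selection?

The maximum weekly sales within 102 cm is 2056.
choco pillows + seed granola + barley squares + oat clusters + bran flakes hits 2056 at 87 cm.
Every optimal selection uses 5 products.

5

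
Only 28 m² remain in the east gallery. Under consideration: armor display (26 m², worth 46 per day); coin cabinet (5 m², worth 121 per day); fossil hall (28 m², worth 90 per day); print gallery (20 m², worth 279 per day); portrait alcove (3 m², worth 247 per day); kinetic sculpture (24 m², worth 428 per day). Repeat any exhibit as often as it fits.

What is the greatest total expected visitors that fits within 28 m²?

2223

By expected visitors per m²: portrait alcove 82.33, coin cabinet 24.20, kinetic sculpture 17.83, print gallery 13.95 lead.
Taking 9×portrait alcove: 27 m² used, 2223 in expected visitors.
No other feasible combination exceeds 2223.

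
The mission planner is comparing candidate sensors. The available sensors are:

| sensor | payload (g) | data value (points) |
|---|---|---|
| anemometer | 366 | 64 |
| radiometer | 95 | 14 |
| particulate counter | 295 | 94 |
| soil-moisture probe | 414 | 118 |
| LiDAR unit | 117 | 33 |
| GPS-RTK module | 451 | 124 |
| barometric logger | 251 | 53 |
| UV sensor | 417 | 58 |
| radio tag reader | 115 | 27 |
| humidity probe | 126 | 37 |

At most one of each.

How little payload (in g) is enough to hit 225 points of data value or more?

804

Look for the lowest-payload combination reaching 225.
radiometer + particulate counter + soil-moisture probe reaches 226 using 804 g.
Any bundle with less than 804 g falls short of 225.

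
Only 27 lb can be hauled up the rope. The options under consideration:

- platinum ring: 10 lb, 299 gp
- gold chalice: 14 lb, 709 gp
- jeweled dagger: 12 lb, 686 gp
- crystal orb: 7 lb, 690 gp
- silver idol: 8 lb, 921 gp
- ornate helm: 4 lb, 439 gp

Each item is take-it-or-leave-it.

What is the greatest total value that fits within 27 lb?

2297

Density check — silver idol 115.12, ornate helm 109.75, crystal orb 98.57 are the best per lb.
A density-first pass picks crystal orb + silver idol + ornate helm — 2050 at 19 lb.
The 4 lb tied up in ornate helm is better spent on jeweled dagger — total rises to 2297 (27 lb).
Runner-up gold chalice + silver idol + ornate helm tops out at 2069.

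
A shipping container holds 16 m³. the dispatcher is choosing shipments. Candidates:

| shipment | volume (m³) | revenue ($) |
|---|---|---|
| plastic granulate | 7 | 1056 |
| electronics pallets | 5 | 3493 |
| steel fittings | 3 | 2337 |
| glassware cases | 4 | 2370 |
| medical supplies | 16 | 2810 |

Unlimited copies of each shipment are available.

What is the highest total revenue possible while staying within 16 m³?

11718

Filling by ratio: 5×steel fittings for 11685, with 1 m³ left unused.
Dropping steel fittings frees 3 m³; slotting in glassware cases (4 m³) lifts the total to 11718 at 16 m³.
Nothing else within 16 m³ beats 11718.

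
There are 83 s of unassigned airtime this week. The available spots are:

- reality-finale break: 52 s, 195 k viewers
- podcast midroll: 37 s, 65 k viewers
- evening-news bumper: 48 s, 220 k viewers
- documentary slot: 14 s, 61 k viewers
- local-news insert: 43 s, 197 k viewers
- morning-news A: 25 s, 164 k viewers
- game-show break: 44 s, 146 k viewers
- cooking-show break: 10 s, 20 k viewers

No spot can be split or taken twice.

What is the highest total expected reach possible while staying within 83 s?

422

Taking the top-ratio spots first gives evening-news bumper + morning-news A + cooking-show break for 404 (83 s).
The 58 s tied up in evening-news bumper and cooking-show break is better spent on documentary slot + local-news insert — total rises to 422 (82 s).
The closest alternative, evening-news bumper + morning-news A + cooking-show break, reaches only 404.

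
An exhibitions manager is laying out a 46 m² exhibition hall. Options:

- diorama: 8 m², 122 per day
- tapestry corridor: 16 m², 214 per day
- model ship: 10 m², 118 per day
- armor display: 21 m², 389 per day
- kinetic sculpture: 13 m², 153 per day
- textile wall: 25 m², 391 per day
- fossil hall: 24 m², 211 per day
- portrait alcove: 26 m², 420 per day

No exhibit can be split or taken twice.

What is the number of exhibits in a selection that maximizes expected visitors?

Best achievable expected visitors is 780.
armor display + textile wall hits 780 at 46 m².
All optima have 2 exhibits.

2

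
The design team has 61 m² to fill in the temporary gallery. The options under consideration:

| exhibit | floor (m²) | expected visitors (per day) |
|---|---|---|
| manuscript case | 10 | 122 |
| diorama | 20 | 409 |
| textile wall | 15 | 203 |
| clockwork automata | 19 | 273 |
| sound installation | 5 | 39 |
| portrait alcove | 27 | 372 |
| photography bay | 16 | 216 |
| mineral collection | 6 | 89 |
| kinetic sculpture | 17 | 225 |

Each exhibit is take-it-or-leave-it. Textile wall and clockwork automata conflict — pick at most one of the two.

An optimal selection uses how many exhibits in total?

4

Best achievable expected visitors is 987.
diorama + clockwork automata + photography bay + mineral collection hits 987 at 61 m².
All optima have 4 exhibits.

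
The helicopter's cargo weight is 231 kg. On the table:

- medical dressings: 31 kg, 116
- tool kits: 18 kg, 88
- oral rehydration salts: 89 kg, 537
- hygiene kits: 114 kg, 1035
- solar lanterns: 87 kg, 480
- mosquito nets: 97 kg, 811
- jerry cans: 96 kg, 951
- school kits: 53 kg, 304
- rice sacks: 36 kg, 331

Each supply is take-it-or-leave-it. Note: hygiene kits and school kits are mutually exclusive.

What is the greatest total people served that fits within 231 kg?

2093

The ratio ordering already packs tightly: mosquito nets + jerry cans + rice sacks, 229 kg, 2093.
The spare 2 kg is too small for any remaining supply, and no feasible exchange beats 2093.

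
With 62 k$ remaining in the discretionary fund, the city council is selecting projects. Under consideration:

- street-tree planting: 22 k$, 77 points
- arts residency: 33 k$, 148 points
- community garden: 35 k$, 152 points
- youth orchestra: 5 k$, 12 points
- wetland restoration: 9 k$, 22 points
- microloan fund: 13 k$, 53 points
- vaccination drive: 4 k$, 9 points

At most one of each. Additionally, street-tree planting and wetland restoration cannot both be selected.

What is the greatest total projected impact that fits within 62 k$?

Greedy by ratio would take arts residency + youth orchestra + wetland restoration + microloan fund: 60 k$ used, total 235.
Reworking the packing: street-tree planting + community garden + youth orchestra uses 62 k$ and improves the total to 241.

241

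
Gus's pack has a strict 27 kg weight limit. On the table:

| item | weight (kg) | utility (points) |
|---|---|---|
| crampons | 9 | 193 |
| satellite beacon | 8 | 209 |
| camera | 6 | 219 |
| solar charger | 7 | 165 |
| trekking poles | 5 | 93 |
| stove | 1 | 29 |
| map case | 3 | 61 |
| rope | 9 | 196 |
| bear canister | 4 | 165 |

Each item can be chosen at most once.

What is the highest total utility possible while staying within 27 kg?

789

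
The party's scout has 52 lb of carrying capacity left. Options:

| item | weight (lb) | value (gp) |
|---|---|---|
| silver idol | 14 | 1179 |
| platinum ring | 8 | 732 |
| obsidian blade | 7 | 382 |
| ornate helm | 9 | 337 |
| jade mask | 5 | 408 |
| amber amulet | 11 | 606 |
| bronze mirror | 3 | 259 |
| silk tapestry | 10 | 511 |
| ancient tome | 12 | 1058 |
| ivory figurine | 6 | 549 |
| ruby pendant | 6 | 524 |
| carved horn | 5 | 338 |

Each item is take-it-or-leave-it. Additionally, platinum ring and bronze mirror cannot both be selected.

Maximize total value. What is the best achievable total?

4450

Silver idol + platinum ring + jade mask + ancient tome + ivory figurine + ruby pendant uses 51 of the 52 lb and totals 4450.
An exhaustive check of the 4096 subsets confirms 4450.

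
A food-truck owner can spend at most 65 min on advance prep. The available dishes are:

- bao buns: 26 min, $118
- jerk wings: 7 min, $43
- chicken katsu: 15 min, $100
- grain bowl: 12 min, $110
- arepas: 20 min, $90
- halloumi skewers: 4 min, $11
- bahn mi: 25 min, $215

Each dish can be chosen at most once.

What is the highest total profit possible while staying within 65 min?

479

Jerk wings + chicken katsu + grain bowl + halloumi skewers + bahn mi uses 63 of the 65 min and totals 479.
Runner-up jerk wings + chicken katsu + grain bowl + bahn mi tops out at 468.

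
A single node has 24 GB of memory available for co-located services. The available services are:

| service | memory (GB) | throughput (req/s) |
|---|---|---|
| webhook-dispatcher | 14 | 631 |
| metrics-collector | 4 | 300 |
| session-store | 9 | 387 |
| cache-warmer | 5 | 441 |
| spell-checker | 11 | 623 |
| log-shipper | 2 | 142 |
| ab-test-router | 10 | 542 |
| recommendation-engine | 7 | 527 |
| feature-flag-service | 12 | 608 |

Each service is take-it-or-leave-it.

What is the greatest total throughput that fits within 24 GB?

Greedy by ratio would take metrics-collector + cache-warmer + log-shipper + recommendation-engine: 18 GB used, total 1410.
Dropping metrics-collector frees 4 GB; slotting in ab-test-router (10 GB) lifts the total to 1652 at 24 GB.
Next best is metrics-collector + spell-checker + log-shipper + recommendation-engine at 1592 (24 GB) — short by 60.

1652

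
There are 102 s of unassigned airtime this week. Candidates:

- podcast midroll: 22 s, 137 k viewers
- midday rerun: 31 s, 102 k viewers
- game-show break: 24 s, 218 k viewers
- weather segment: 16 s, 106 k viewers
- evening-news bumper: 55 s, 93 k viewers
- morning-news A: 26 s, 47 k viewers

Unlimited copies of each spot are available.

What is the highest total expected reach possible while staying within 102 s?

Ranking by ratio (expected reach/s): game-show break 9.08, weather segment 6.62, podcast midroll 6.23.
Best packing: 4×game-show break — 96 s, 872 total.
No other feasible combination exceeds 872.

872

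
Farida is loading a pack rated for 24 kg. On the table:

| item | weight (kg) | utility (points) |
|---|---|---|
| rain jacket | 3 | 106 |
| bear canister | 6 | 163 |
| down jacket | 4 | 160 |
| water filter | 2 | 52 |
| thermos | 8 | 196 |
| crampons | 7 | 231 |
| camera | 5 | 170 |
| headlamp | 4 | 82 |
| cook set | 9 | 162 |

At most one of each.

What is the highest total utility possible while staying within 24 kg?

Taking the top-ratio items first gives rain jacket + down jacket + water filter + crampons + camera for 719 (21 kg).
Replace rain jacket with bear canister: the trade gains 57 net, giving 776 at 24 kg.
The closest alternative, down jacket + thermos + crampons + camera, reaches only 757.

776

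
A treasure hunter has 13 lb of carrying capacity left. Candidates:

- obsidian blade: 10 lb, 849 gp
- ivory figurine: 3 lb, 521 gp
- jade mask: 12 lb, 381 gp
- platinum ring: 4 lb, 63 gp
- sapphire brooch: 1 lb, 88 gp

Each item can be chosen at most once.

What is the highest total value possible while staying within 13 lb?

1370

By value per lb: ivory figurine 173.67, sapphire brooch 88.00, obsidian blade 84.90, jade mask 31.75 lead.
Filling by ratio: ivory figurine + platinum ring + sapphire brooch for 672, with 5 lb left unused.
The 5 lb tied up in platinum ring and sapphire brooch is better spent on obsidian blade — total rises to 1370 (13 lb).
The closest alternative, obsidian blade + sapphire brooch, reaches only 937.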